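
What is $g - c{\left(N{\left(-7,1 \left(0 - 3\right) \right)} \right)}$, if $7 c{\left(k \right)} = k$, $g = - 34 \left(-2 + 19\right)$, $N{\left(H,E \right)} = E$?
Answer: $- \frac{4043}{7} \approx -577.57$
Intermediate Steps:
$g = -578$ ($g = \left(-34\right) 17 = -578$)
$c{\left(k \right)} = \frac{k}{7}$
$g - c{\left(N{\left(-7,1 \left(0 - 3\right) \right)} \right)} = -578 - \frac{1 \left(0 - 3\right)}{7} = -578 - \frac{1 \left(-3\right)}{7} = -578 - \frac{1}{7} \left(-3\right) = -578 - - \frac{3}{7} = -578 + \frac{3}{7} = - \frac{4043}{7}$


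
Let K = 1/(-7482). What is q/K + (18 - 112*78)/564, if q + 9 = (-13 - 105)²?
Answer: -9786532273/94 ≈ -1.0411e+8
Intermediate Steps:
q = 13915 (q = -9 + (-13 - 105)² = -9 + (-118)² = -9 + 13924 = 13915)
K = -1/7482 ≈ -0.00013365
q/K + (18 - 112*78)/564 = 13915/(-1/7482) + (18 - 112*78)/564 = 13915*(-7482) + (18 - 8736)*(1/564) = -104112030 - 8718*1/564 = -104112030 - 1453/94 = -9786532273/94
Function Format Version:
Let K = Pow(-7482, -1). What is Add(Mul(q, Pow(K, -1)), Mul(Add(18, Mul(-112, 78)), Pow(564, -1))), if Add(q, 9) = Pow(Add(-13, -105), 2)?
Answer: Rational(-9786532273, 94) ≈ -1.0411e+8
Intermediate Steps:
q = 13915 (q = Add(-9, Pow(Add(-13, -105), 2)) = Add(-9, Pow(-118, 2)) = Add(-9, 13924) = 13915)
K = Rational(-1, 7482) ≈ -0.00013365
Add(Mul(q, Pow(K, -1)), Mul(Add(18, Mul(-112, 78)), Pow(564, -1))) = Add(Mul(13915, Pow(Rational(-1, 7482), -1)), Mul(Add(18, Mul(-112, 78)), Pow(564, -1))) = Add(Mul(13915, -7482), Mul(Add(18, -8736), Rational(1, 564))) = Add(-104112030, Mul(-8718, Rational(1, 564))) = Add(-104112030, Rational(-1453, 94)) = Rational(-9786532273, 94)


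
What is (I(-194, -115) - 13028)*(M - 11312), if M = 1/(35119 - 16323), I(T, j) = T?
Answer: 1405633140461/9398 ≈ 1.4957e+8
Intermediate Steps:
M = 1/18796 ≈ 5.3203e-5
(I(-194, -115) - 13028)*(M - 11312) = (-194 - 13028)*(1/18796 - 11312) = -13222*(-212620351/18796) = 1405633140461/9398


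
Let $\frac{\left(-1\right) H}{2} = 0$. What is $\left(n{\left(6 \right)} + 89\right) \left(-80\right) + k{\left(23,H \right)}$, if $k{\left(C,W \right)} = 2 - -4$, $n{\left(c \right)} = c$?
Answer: $-7594$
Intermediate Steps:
$H = 0$ ($H = \left(-2\right) 0 = 0$)
$k{\left(C,W \right)} = 6$ ($k{\left(C,W \right)} = 2 + 4 = 6$)
$\left(n{\left(6 \right)} + 89\right) \left(-80\right) + k{\left(23,H \right)} = \left(6 + 89\right) \left(-80\right) + 6 = 95 \left(-80\right) + 6 = -7600 + 6 = -7594$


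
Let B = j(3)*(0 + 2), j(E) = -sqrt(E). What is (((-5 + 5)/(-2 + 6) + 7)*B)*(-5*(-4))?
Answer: -280*sqrt(3) ≈ -484.97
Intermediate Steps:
B = -2*sqrt(3) (B = (-sqrt(3))*(0 + 2) = -sqrt(3)*2 = -2*sqrt(3) ≈ -3.4641)
(((-5 + 5)/(-2 + 6) + 7)*B)*(-5*(-4)) = (((-5 + 5)/(-2 + 6) + 7)*(-2*sqrt(3)))*(-5*(-4)) = ((0/4 + 7)*(-2*sqrt(3)))*20 = ((0*(1/4) + 7)*(-2*sqrt(3)))*20 = ((0 + 7)*(-2*sqrt(3)))*20 = (7*(-2*sqrt(3)))*20 = -14*sqrt(3)*20 = -280*sqrt(3)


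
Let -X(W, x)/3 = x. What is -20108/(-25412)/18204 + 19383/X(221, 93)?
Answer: -83023806669/1195050124 ≈ -69.473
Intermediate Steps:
X(W, x) = -3*x
-20108/(-25412)/18204 + 19383/X(221, 93) = -20108/(-25412)/18204 + 19383/((-3*93)) = -20108*(-1/25412)*(1/18204) + 19383/(-279) = (5027/6353)*(1/18204) + 19383*(-1/279) = 5027/115650012 - 6461/93 = -83023806669/1195050124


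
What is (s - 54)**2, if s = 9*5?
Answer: 81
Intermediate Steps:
s = 45
(s - 54)**2 = (45 - 54)**2 = (-9)**2 = 81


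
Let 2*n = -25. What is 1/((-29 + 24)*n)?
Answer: 2/125 ≈ 0.016000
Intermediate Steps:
n = -25/2 (n = (½)*(-25) = -25/2 ≈ -12.500)
1/((-29 + 24)*n) = 1/((-29 + 24)*(-25/2)) = 1/(-5*(-25/2)) = 1/(125/2) = 2/125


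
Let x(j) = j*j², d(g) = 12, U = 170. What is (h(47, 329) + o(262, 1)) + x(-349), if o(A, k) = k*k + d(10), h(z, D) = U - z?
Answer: -42508413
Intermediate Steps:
x(j) = j³
h(z, D) = 170 - z
o(A, k) = 12 + k² (o(A, k) = k*k + 12 = k² + 12 = 12 + k²)
(h(47, 329) + o(262, 1)) + x(-349) = ((170 - 1*47) + (12 + 1²)) + (-349)³ = ((170 - 47) + (12 + 1)) - 42508549 = (123 + 13) - 42508549 = 136 - 42508549 = -42508413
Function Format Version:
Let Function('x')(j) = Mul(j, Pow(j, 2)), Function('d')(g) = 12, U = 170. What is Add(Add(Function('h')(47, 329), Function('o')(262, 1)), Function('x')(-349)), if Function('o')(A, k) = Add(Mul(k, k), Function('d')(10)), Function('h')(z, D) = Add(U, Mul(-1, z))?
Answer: -42508413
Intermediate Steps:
Function('x')(j) = Pow(j, 3)
Function('h')(z, D) = Add(170, Mul(-1, z))
Function('o')(A, k) = Add(12, Pow(k, 2)) (Function('o')(A, k) = Add(Mul(k, k), 12) = Add(Pow(k, 2), 12) = Add(12, Pow(k, 2)))
Add(Add(Function('h')(47, 329), Function('o')(262, 1)), Function('x')(-349)) = Add(Add(Add(170, Mul(-1, 47)), Add(12, Pow(1, 2))), Pow(-349, 3)) = Add(Add(Add(170, -47), Add(12, 1)), -42508549) = Add(Add(123, 13), -42508549) = Add(136, -42508549) = -42508413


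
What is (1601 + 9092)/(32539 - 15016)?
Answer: 10693/17523 ≈ 0.61023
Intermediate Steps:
(1601 + 9092)/(32539 - 15016) = 10693/17523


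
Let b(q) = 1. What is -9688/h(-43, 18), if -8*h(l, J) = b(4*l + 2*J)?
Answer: 77504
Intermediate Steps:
h(l, J) = -1/8 (h(l, J) = -1/8*1 = -1/8)
-9688/h(-43, 18) = -9688/(-1/8) = -9688*(-8) = 77504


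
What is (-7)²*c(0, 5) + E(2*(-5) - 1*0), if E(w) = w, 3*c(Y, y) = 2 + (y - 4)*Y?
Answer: 68/3 ≈ 22.667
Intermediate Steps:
c(Y, y) = ⅔ + Y*(-4 + y)/3 (c(Y, y) = (2 + (y - 4)*Y)/3 = (2 + (-4 + y)*Y)/3 = (2 + Y*(-4 + y))/3 = ⅔ + Y*(-4 + y)/3)
(-7)²*c(0, 5) + E(2*(-5) - 1*0) = (-7)²*(⅔ - 4/3*0 + (⅓)*0*5) + (2*(-5) - 1*0) = 49*(⅔ + 0 + 0) + (-10 + 0) = 49*(⅔) - 10 = 98/3 - 10 = 68/3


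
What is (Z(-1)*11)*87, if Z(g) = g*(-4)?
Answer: 3828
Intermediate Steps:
Z(g) = -4*g
(Z(-1)*11)*87 = (-4*(-1)*11)*87 = (4*11)*87 = 44*87 = 3828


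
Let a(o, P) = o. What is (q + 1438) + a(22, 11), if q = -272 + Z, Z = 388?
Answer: 1576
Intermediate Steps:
q = 116 (q = -272 + 388 = 116)
(q + 1438) + a(22, 11) = (116 + 1438) + 22 = 1554 + 22 = 1576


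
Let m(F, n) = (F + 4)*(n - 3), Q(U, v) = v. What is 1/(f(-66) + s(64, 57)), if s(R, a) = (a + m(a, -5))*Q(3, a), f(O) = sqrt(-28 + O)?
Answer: -24567/603537583 - I*sqrt(94)/603537583 ≈ -4.0705e-5 - 1.6064e-8*I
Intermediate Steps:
m(F, n) = (-3 + n)*(4 + F) (m(F, n) = (4 + F)*(-3 + n) = (-3 + n)*(4 + F))
s(R, a) = a*(-32 - 7*a) (s(R, a) = (a + (-12 - 3*a + 4*(-5) + a*(-5)))*a = (a + (-12 - 3*a - 20 - 5*a))*a = (a + (-32 - 8*a))*a = (-32 - 7*a)*a = a*(-32 - 7*a))
1/(f(-66) + s(64, 57)) = 1/(sqrt(-28 - 66) - 1*57*(32 + 7*57)) = 1/(sqrt(-94) - 1*57*(32 + 399)) = 1/(I*sqrt(94) - 1*57*431) = 1/(I*sqrt(94) - 24567) = 1/(-24567 + I*sqrt(94))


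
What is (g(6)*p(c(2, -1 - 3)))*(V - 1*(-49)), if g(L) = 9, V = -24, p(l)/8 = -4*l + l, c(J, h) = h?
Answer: 21600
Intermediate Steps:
p(l) = -24*l (p(l) = 8*(-4*l + l) = 8*(-3*l) = -24*l)
(g(6)*p(c(2, -1 - 3)))*(V - 1*(-49)) = (9*(-24*(-1 - 3)))*(-24 - 1*(-49)) = (9*(-24*(-4)))*(-24 + 49) = (9*96)*25 = 864*25 = 21600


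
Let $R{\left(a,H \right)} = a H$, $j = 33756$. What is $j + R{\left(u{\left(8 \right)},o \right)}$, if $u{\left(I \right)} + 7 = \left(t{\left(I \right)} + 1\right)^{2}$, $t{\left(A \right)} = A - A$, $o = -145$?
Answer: $34626$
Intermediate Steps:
$t{\left(A \right)} = 0$
$u{\left(I \right)} = -6$ ($u{\left(I \right)} = -7 + \left(0 + 1\right)^{2} = -7 + 1^{2} = -7 + 1 = -6$)
$R{\left(a,H \right)} = H a$
$j + R{\left(u{\left(8 \right)},o \right)} = 33756 - -870 = 33756 + 870 = 34626$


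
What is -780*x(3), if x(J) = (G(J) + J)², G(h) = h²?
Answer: -112320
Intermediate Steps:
x(J) = (J + J²)² (x(J) = (J² + J)² = (J + J²)²)
-780*x(3) = -780*3²*(1 + 3)² = -7020*4² = -7020*16 = -780*144 = -112320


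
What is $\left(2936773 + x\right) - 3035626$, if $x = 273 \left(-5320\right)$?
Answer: $-1551213$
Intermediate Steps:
$x = -1452360$
$\left(2936773 + x\right) - 3035626 = \left(2936773 - 1452360\right) - 3035626 = 1484413 - 3035626 = -1551213$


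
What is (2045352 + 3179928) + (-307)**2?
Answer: 5319529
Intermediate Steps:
(2045352 + 3179928) + (-307)**2 = 5225280 + 94249 = 5319529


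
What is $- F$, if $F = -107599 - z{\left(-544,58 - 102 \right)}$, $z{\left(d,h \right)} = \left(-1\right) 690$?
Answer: $106909$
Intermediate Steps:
$z{\left(d,h \right)} = -690$
$F = -106909$ ($F = -107599 - -690 = -107599 + 690 = -106909$)
$- F = \left(-1\right) \left(-106909\right) = 106909$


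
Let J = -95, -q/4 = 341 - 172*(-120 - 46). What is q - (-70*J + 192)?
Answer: -122414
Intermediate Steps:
q = -115572 (q = -4*(341 - 172*(-120 - 46)) = -4*(341 - 172*(-166)) = -4*(341 + 28552) = -4*28893 = -115572)
q - (-70*J + 192) = -115572 - (-70*(-95) + 192) = -115572 - (6650 + 192) = -115572 - 1*6842 = -115572 - 6842 = -122414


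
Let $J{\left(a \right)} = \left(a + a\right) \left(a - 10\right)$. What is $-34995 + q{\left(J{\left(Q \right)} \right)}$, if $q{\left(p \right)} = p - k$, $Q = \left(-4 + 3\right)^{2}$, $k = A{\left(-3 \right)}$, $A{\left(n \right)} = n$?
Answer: $-35010$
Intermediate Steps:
$k = -3$
$Q = 1$ ($Q = \left(-1\right)^{2} = 1$)
$J{\left(a \right)} = 2 a \left(-10 + a\right)$
$q{\left(p \right)} = 3 + p$ ($q{\left(p \right)} = p - -3 = p + 3 = 3 + p$)
$-34995 + q{\left(J{\left(Q \right)} \right)} = -34995 + \left(3 + 2 \cdot 1 \left(-10 + 1\right)\right) = -34995 + \left(3 + 2 \cdot 1 \left(-9\right)\right) = -34995 + \left(3 - 18\right) = -34995 - 15 = -35010$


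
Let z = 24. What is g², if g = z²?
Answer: 331776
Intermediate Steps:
g = 576 (g = 24² = 576)
g² = 576² = 331776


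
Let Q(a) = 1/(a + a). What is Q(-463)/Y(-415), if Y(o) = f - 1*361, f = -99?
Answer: 1/425960 ≈ 2.3476e-6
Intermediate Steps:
Y(o) = -460 (Y(o) = -99 - 1*361 = -99 - 361 = -460)
Q(a) = 1/(2*a)
Q(-463)/Y(-415) = ((1/2)/(-463))/(-460) = ((1/2)*(-1/463))*(-1/460) = -1/926*(-1/460) = 1/425960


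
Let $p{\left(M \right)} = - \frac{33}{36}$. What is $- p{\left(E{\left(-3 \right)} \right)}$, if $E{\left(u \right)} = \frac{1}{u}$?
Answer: $\frac{11}{12} \approx 0.91667$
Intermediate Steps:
$p{\left(M \right)} = - \frac{11}{12}$ ($p{\left(M \right)} = \left(-33\right) \frac{1}{36} = - \frac{11}{12}$)
$- p{\left(E{\left(-3 \right)} \right)} = \left(-1\right) \left(- \frac{11}{12}\right) = \frac{11}{12}$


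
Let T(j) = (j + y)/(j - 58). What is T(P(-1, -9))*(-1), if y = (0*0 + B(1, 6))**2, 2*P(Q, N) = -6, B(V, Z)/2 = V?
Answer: 1/61 ≈ 0.016393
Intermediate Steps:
B(V, Z) = 2*V
P(Q, N) = -3 (P(Q, N) = (1/2)*(-6) = -3)
y = 4 (y = (0*0 + 2*1)**2 = (0 + 2)**2 = 2**2 = 4)
T(j) = (4 + j)/(-58 + j) (T(j) = (j + 4)/(j - 58) = (4 + j)/(-58 + j))
T(P(-1, -9))*(-1) = ((4 - 3)/(-58 - 3))*(-1) = (1/(-61))*(-1) = -1/61*1*(-1) = -1/61*(-1) = 1/61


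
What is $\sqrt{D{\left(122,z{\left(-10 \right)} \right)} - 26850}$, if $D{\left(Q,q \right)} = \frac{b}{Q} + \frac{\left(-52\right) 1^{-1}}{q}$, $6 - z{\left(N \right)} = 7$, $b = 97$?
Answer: $\frac{3 i \sqrt{44316622}}{122} \approx 163.7 i$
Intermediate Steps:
$z{\left(N \right)} = -1$ ($z{\left(N \right)} = 6 - 7 = -1$)
$D{\left(Q,q \right)} = - \frac{52}{q} + \frac{97}{Q}$ ($D{\left(Q,q \right)} = \frac{97}{Q} + \frac{\left(-52\right) 1^{-1}}{q} = \frac{97}{Q} + \frac{\left(-52\right) 1}{q} = \frac{97}{Q} - \frac{52}{q} = - \frac{52}{q} + \frac{97}{Q}$)
$\sqrt{D{\left(122,z{\left(-10 \right)} \right)} - 26850} = \sqrt{\left(- \frac{52}{-1} + \frac{97}{122}\right) - 26850} = \sqrt{\left(\left(-52\right) \left(-1\right) + 97 \cdot \frac{1}{122}\right) - 26850} = \sqrt{\left(52 + \frac{97}{122}\right) - 26850} = \sqrt{\frac{6441}{122} - 26850} = \sqrt{- \frac{3269259}{122}} = \frac{3 i \sqrt{44316622}}{122}$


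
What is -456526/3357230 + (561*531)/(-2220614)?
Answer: -91538937677/338868724510 ≈ -0.27013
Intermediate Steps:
-456526/3357230 + (561*531)/(-2220614) = -456526*1/3357230 + 297891*(-1/2220614) = -228263/1678615 - 27081/201874 = -91538937677/338868724510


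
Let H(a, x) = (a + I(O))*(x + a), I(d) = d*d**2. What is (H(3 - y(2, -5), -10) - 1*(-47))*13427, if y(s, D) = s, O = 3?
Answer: -2752535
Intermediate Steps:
I(d) = d**3
H(a, x) = (27 + a)*(a + x) (H(a, x) = (a + 3**3)*(x + a) = (a + 27)*(a + x) = (27 + a)*(a + x))
(H(3 - y(2, -5), -10) - 1*(-47))*13427 = (((3 - 1*2)**2 + 27*(3 - 1*2) + 27*(-10) + (3 - 1*2)*(-10)) - 1*(-47))*13427 = (((3 - 2)**2 + 27*(3 - 2) - 270 + (3 - 2)*(-10)) + 47)*13427 = ((1**2 + 27*1 - 270 + 1*(-10)) + 47)*13427 = ((1 + 27 - 270 - 10) + 47)*13427 = (-252 + 47)*13427 = -205*13427 = -2752535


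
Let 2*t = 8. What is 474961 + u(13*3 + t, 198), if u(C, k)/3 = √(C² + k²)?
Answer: 474961 + 3*√41053 ≈ 4.7557e+5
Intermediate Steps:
t = 4 (t = (½)*8 = 4)
u(C, k) = 3*√(C² + k²)
474961 + u(13*3 + t, 198) = 474961 + 3*√((13*3 + 4)² + 198²) = 474961 + 3*√((39 + 4)² + 39204) = 474961 + 3*√(43² + 39204) = 474961 + 3*√(1849 + 39204) = 474961 + 3*√41053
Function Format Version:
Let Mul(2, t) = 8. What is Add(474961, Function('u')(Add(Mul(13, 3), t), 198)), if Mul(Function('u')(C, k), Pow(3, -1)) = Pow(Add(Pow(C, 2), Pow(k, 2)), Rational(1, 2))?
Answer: Add(474961, Mul(3, Pow(41053, Rational(1, 2)))) ≈ 4.7557e+5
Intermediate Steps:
t = 4 (t = Mul(Rational(1, 2), 8) = 4)
Function('u')(C, k) = Mul(3, Pow(Add(Pow(C, 2), Pow(k, 2)), Rational(1, 2)))
Add(474961, Function('u')(Add(Mul(13, 3), t), 198)) = Add(474961, Mul(3, Pow(Add(Pow(Add(Mul(13, 3), 4), 2), Pow(198, 2)), Rational(1, 2)))) = Add(474961, Mul(3, Pow(Add(Pow(Add(39, 4), 2), 39204), Rational(1, 2)))) = Add(474961, Mul(3, Pow(Add(Pow(43, 2), 39204), Rational(1, 2)))) = Add(474961, Mul(3, Pow(Add(1849, 39204), Rational(1, 2)))) = Add(474961, Mul(3, Pow(41053, Rational(1, 2))))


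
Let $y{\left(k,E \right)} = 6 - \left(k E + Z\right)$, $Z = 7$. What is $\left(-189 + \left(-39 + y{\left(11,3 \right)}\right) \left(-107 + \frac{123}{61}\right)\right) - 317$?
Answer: $\frac{436626}{61} \approx 7157.8$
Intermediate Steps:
$y{\left(k,E \right)} = -1 - E k$ ($y{\left(k,E \right)} = 6 - \left(k E + 7\right) = 6 - \left(E k + 7\right) = 6 - \left(7 + E k\right) = -1 - E k$)
$\left(-189 + \left(-39 + y{\left(11,3 \right)}\right) \left(-107 + \frac{123}{61}\right)\right) - 317 = \left(-189 + \left(-39 - \left(1 + 3 \cdot 11\right)\right) \left(-107 + \frac{123}{61}\right)\right) - 317 = \left(-189 + \left(-39 - 34\right) \left(-107 + 123 \cdot \frac{1}{61}\right)\right) - 317 = \left(-189 + \left(-39 - 34\right) \left(-107 + \frac{123}{61}\right)\right) - 317 = \left(-189 - - \frac{467492}{61}\right) - 317 = \left(-189 + \frac{467492}{61}\right) - 317 = \frac{455963}{61} - 317 = \frac{436626}{61}$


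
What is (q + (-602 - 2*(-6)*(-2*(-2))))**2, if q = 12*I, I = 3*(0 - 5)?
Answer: 538756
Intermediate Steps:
I = -15 (I = 3*(-5) = -15)
q = -180 (q = 12*(-15) = -180)
(q + (-602 - 2*(-6)*(-2*(-2))))**2 = (-180 + (-602 - 2*(-6)*(-2*(-2))))**2 = (-180 + (-602 - (-12)*4))**2 = (-180 + (-602 - 1*(-48)))**2 = (-180 + (-602 + 48))**2 = (-180 - 554)**2 = (-734)**2 = 538756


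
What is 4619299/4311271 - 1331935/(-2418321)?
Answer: 890172658756/548738799789 ≈ 1.6222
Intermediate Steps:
4619299/4311271 - 1331935/(-2418321) = 4619299*(1/4311271) - 1331935*(-1/2418321) = 243121/226909 + 1331935/2418321 = 890172658756/548738799789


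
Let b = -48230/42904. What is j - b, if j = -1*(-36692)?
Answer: 787140899/21452 ≈ 36693.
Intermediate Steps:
j = 36692
b = -24115/21452 (b = -48230*1/42904 = -24115/21452 ≈ -1.1241)
j - b = 36692 - 1*(-24115/21452) = 36692 + 24115/21452 = 787140899/21452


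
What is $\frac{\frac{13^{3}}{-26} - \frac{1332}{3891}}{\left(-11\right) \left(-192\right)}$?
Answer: $- \frac{220081}{5478528} \approx -0.040172$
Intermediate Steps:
$\frac{\frac{13^{3}}{-26} - \frac{1332}{3891}}{\left(-11\right) \left(-192\right)} = \frac{2197 \left(- \frac{1}{26}\right) - \frac{444}{1297}}{2112} = \left(- \frac{169}{2} - \frac{444}{1297}\right) \frac{1}{2112} = \left(- \frac{220081}{2594}\right) \frac{1}{2112} = - \frac{220081}{5478528}$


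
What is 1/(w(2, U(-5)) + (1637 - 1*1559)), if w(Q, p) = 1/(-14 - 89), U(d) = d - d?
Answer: 103/8033 ≈ 0.012822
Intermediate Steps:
U(d) = 0
w(Q, p) = -1/103 (w(Q, p) = 1/(-103) = -1/103)
1/(w(2, U(-5)) + (1637 - 1*1559)) = 1/(-1/103 + (1637 - 1*1559)) = 1/(-1/103 + (1637 - 1559)) = 1/(-1/103 + 78) = 1/(8033/103) = 103/8033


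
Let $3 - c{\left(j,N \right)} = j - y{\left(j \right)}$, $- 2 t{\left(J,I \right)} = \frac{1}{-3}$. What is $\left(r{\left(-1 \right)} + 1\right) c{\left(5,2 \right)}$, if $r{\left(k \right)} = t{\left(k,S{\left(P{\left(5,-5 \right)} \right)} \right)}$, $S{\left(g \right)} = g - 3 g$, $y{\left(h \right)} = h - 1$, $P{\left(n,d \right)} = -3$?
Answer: $\frac{7}{3} \approx 2.3333$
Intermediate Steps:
$y{\left(h \right)} = -1 + h$
$S{\left(g \right)} = - 2 g$
$t{\left(J,I \right)} = \frac{1}{6}$ ($t{\left(J,I \right)} = - \frac{1}{2 \left(-3\right)} = \left(- \frac{1}{2}\right) \left(- \frac{1}{3}\right) = \frac{1}{6}$)
$r{\left(k \right)} = \frac{1}{6}$
$c{\left(j,N \right)} = 2$ ($c{\left(j,N \right)} = 3 - \left(j - \left(-1 + j\right)\right) = 3 - 1 = 2$)
$\left(r{\left(-1 \right)} + 1\right) c{\left(5,2 \right)} = \left(\frac{1}{6} + 1\right) 2 = \frac{7}{6} \cdot 2 = \frac{7}{3}$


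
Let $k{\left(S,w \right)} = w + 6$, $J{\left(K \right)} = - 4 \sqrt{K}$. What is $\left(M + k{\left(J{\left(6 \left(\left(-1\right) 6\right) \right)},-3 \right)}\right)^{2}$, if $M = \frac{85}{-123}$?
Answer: $\frac{80656}{15129} \approx 5.3312$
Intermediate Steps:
$k{\left(S,w \right)} = 6 + w$
$M = - \frac{85}{123}$ ($M = 85 \left(- \frac{1}{123}\right) = - \frac{85}{123} \approx -0.69106$)
$\left(M + k{\left(J{\left(6 \left(\left(-1\right) 6\right) \right)},-3 \right)}\right)^{2} = \left(- \frac{85}{123} + \left(6 - 3\right)\right)^{2} = \left(- \frac{85}{123} + 3\right)^{2} = \left(\frac{284}{123}\right)^{2} = \frac{80656}{15129}$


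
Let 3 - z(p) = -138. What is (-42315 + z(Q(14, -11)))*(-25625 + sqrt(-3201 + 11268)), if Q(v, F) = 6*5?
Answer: 1080708750 - 42174*sqrt(8067) ≈ 1.0769e+9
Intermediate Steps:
Q(v, F) = 30
z(p) = 141 (z(p) = 3 - 1*(-138) = 3 + 138 = 141)
(-42315 + z(Q(14, -11)))*(-25625 + sqrt(-3201 + 11268)) = (-42315 + 141)*(-25625 + sqrt(-3201 + 11268)) = -42174*(-25625 + sqrt(8067)) = 1080708750 - 42174*sqrt(8067)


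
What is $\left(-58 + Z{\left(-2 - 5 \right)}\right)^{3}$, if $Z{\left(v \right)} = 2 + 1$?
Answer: $-166375$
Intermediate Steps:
$Z{\left(v \right)} = 3$
$\left(-58 + Z{\left(-2 - 5 \right)}\right)^{3} = \left(-58 + 3\right)^{3} = \left(-55\right)^{3} = -166375$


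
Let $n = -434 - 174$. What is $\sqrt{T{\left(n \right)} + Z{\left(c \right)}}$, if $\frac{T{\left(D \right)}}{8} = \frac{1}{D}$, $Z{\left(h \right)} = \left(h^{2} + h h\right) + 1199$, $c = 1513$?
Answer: $\frac{\sqrt{6612851409}}{38} \approx 2140.0$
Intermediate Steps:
$n = -608$
$Z{\left(h \right)} = 1199 + 2 h^{2}$ ($Z{\left(h \right)} = \left(h^{2} + h^{2}\right) + 1199 = 2 h^{2} + 1199 = 1199 + 2 h^{2}$)
$T{\left(D \right)} = \frac{8}{D}$
$\sqrt{T{\left(n \right)} + Z{\left(c \right)}} = \sqrt{\frac{8}{-608} + \left(1199 + 2 \cdot 1513^{2}\right)} = \sqrt{8 \left(- \frac{1}{608}\right) + \left(1199 + 2 \cdot 2289169\right)} = \sqrt{- \frac{1}{76} + \left(1199 + 4578338\right)} = \sqrt{- \frac{1}{76} + 4579537} = \sqrt{\frac{348044811}{76}} = \frac{\sqrt{6612851409}}{38}$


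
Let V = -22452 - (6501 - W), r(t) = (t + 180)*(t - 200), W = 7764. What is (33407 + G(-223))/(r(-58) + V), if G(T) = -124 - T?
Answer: -33506/52665 ≈ -0.63621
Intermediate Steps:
r(t) = (-200 + t)*(180 + t) (r(t) = (180 + t)*(-200 + t) = (-200 + t)*(180 + t))
V = -21189 (V = -22452 - (6501 - 1*7764) = -22452 - (6501 - 7764) = -22452 - 1*(-1263) = -22452 + 1263 = -21189)
(33407 + G(-223))/(r(-58) + V) = (33407 + (-124 - 1*(-223)))/((-36000 + (-58)**2 - 20*(-58)) - 21189) = (33407 + (-124 + 223))/((-36000 + 3364 + 1160) - 21189) = (33407 + 99)/(-31476 - 21189) = 33506/(-52665) = 33506*(-1/52665) = -33506/52665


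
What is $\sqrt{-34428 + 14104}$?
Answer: $2 i \sqrt{5081} \approx 142.56 i$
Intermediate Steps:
$\sqrt{-34428 + 14104} = \sqrt{-20324} = 2 i \sqrt{5081}$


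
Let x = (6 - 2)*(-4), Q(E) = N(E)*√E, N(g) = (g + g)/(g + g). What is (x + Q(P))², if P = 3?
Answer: (16 - √3)² ≈ 203.57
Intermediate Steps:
N(g) = 1 (N(g) = (2*g)/((2*g)) = (2*g)*(1/(2*g)) = 1)
Q(E) = √E (Q(E) = 1*√E = √E)
x = -16 (x = 4*(-4) = -16)
(x + Q(P))² = (-16 + √3)²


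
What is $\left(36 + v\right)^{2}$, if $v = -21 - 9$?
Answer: $36$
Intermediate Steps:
$v = -30$
$\left(36 + v\right)^{2} = \left(36 - 30\right)^{2} = 6^{2} = 36$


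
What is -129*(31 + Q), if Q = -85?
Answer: 6966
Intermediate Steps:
-129*(31 + Q) = -129*(31 - 85) = -129*(-54) = 6966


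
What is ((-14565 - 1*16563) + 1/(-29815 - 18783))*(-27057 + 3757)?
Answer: 17623637049250/24299 ≈ 7.2528e+8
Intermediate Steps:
((-14565 - 1*16563) + 1/(-29815 - 18783))*(-27057 + 3757) = ((-14565 - 16563) + 1/(-48598))*(-23300) = (-31128 - 1/48598)*(-23300) = -1512758545/48598*(-23300) = 17623637049250/24299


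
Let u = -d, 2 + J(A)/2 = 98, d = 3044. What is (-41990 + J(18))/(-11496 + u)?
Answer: 20899/7270 ≈ 2.8747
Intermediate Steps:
J(A) = 192 (J(A) = -4 + 2*98 = -4 + 196 = 192)
u = -3044 (u = -1*3044 = -3044)
(-41990 + J(18))/(-11496 + u) = (-41990 + 192)/(-11496 - 3044) = -41798/(-14540) = -41798*(-1/14540) = 20899/7270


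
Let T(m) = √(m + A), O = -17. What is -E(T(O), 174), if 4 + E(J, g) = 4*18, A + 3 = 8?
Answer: -68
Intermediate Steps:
A = 5 (A = -3 + 8 = 5)
T(m) = √(5 + m) (T(m) = √(m + 5) = √(5 + m))
E(J, g) = 68 (E(J, g) = -4 + 4*18 = -4 + 72 = 68)
-E(T(O), 174) = -1*68 = -68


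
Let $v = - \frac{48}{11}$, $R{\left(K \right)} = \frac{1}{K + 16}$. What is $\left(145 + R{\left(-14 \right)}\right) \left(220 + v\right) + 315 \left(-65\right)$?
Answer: $\frac{119901}{11} \approx 10900.0$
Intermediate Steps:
$R{\left(K \right)} = \frac{1}{16 + K}$
$v = - \frac{48}{11}$ ($v = \left(-48\right) \frac{1}{11} = - \frac{48}{11} \approx -4.3636$)
$\left(145 + R{\left(-14 \right)}\right) \left(220 + v\right) + 315 \left(-65\right) = \left(145 + \frac{1}{16 - 14}\right) \left(220 - \frac{48}{11}\right) + 315 \left(-65\right) = \left(145 + \frac{1}{2}\right) \frac{2372}{11} - 20475 = \frac{291}{2} \cdot \frac{2372}{11} - 20475 = \frac{345126}{11} - 20475 = \frac{119901}{11}$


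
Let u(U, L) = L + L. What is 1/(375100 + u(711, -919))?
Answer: 1/373262 ≈ 2.6791e-6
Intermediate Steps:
u(U, L) = 2*L
1/(375100 + u(711, -919)) = 1/(375100 + 2*(-919)) = 1/(375100 - 1838) = 1/373262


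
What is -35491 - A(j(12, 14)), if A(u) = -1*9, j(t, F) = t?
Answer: -35482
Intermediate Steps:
A(u) = -9
-35491 - A(j(12, 14)) = -35491 - 1*(-9) = -35491 + 9 = -35482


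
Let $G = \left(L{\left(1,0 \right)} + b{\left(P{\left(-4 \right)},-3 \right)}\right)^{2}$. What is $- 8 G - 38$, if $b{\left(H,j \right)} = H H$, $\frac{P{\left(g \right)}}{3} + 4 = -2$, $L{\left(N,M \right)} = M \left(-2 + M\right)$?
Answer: $-839846$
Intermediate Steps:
$P{\left(g \right)} = -18$ ($P{\left(g \right)} = -12 + 3 \left(-2\right) = -12 - 6 = -18$)
$b{\left(H,j \right)} = H^{2}$
$G = 104976$ ($G = \left(0 \left(-2 + 0\right) + \left(-18\right)^{2}\right)^{2} = \left(0 \left(-2\right) + 324\right)^{2} = \left(0 + 324\right)^{2} = 324^{2} = 104976$)
$- 8 G - 38 = \left(-8\right) 104976 - 38 = -839808 - 38 = -839846$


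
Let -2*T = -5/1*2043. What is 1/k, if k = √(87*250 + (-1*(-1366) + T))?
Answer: √112894/56447 ≈ 0.0059524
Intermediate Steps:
T = 10215/2 (T = -(-5/1)*2043/2 = -(-5*1)*2043/2 = -(-5)*2043/2 = -½*(-10215) = 10215/2 ≈ 5107.5)
k = √112894/2 (k = √(87*250 + (-1*(-1366) + 10215/2)) = √(21750 + (1366 + 10215/2)) = √(21750 + 12947/2) = √(56447/2) = √112894/2 ≈ 168.00)
1/k = 1/(√112894/2) = √112894/56447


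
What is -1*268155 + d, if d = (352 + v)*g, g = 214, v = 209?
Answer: -148101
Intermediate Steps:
d = 120054 (d = (352 + 209)*214 = 561*214 = 120054)
-1*268155 + d = -1*268155 + 120054 = -268155 + 120054 = -148101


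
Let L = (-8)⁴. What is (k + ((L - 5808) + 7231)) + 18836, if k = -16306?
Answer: 8049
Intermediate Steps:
L = 4096
(k + ((L - 5808) + 7231)) + 18836 = (-16306 + ((4096 - 5808) + 7231)) + 18836 = (-16306 + (-1712 + 7231)) + 18836 = (-16306 + 5519) + 18836 = -10787 + 18836 = 8049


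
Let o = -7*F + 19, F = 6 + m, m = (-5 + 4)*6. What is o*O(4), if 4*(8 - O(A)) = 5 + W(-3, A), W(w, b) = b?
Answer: 437/4 ≈ 109.25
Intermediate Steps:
m = -6 (m = -1*6 = -6)
F = 0 (F = 6 - 6 = 0)
O(A) = 27/4 - A/4 (O(A) = 8 - (5 + A)/4 = 8 + (-5/4 - A/4) = 27/4 - A/4)
o = 19 (o = -7*0 + 19 = 0 + 19 = 19)
o*O(4) = 19*(27/4 - ¼*4) = 19*(27/4 - 1) = 19*(23/4) = 437/4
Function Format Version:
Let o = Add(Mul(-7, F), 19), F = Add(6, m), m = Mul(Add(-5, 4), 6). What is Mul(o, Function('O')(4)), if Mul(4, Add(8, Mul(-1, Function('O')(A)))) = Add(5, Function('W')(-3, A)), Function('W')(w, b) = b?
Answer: Rational(437, 4) ≈ 109.25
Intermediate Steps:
m = -6 (m = Mul(-1, 6) = -6)
F = 0 (F = Add(6, -6) = 0)
Function('O')(A) = Add(Rational(27, 4), Mul(Rational(-1, 4), A)) (Function('O')(A) = Add(8, Mul(Rational(-1, 4), Add(5, A))) = Add(8, Add(Rational(-5, 4), Mul(Rational(-1, 4), A))) = Add(Rational(27, 4), Mul(Rational(-1, 4), A)))
o = 19 (o = Add(Mul(-7, 0), 19) = Add(0, 19) = 19)
Mul(o, Function('O')(4)) = Mul(19, Add(Rational(27, 4), Mul(Rational(-1, 4), 4))) = Mul(19, Add(Rational(27, 4), -1)) = Mul(19, Rational(23, 4)) = Rational(437, 4)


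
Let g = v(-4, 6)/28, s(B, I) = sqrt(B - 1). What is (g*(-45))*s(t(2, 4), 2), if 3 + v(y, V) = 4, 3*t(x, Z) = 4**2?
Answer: -15*sqrt(39)/28 ≈ -3.3455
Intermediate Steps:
t(x, Z) = 16/3 (t(x, Z) = (1/3)*4**2 = (1/3)*16 = 16/3)
v(y, V) = 1 (v(y, V) = -3 + 4 = 1)
s(B, I) = sqrt(-1 + B)
g = 1/28 ≈ 0.035714
(g*(-45))*s(t(2, 4), 2) = ((1/28)*(-45))*sqrt(-1 + 16/3) = -15*sqrt(39)/28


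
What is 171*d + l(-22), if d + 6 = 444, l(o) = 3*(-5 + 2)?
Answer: 74889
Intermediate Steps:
l(o) = -9 (l(o) = 3*(-3) = -9)
d = 438 (d = -6 + 444 = 438)
171*d + l(-22) = 171*438 - 9 = 74898 - 9 = 74889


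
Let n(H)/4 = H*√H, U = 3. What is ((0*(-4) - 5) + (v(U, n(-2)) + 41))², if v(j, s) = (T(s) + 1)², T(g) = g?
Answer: 7769 + 2912*I*√2 ≈ 7769.0 + 4118.2*I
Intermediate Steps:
n(H) = 4*H^(3/2) (n(H) = 4*(H*√H) = 4*H^(3/2))
v(j, s) = (1 + s)² (v(j, s) = (s + 1)² = (1 + s)²)
((0*(-4) - 5) + (v(U, n(-2)) + 41))² = ((0*(-4) - 5) + ((1 + 4*(-2)^(3/2))² + 41))² = ((0 - 5) + ((1 + 4*(-2*I*√2))² + 41))² = (-5 + ((1 - 8*I*√2)² + 41))² = (-5 + (41 + (1 - 8*I*√2)²))² = (36 + (1 - 8*I*√2)²)²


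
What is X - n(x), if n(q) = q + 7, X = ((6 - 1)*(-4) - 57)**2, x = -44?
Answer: 5966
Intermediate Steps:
X = 5929 (X = (5*(-4) - 57)**2 = (-20 - 57)**2 = (-77)**2 = 5929)
n(q) = 7 + q
X - n(x) = 5929 - (7 - 44) = 5929 - 1*(-37) = 5929 + 37 = 5966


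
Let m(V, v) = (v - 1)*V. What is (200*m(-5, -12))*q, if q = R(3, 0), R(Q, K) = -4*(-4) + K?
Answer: 208000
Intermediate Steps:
R(Q, K) = 16 + K
q = 16 (q = 16 + 0 = 16)
m(V, v) = V*(-1 + v) (m(V, v) = (-1 + v)*V = V*(-1 + v))
(200*m(-5, -12))*q = (200*(-5*(-1 - 12)))*16 = (200*(-5*(-13)))*16 = (200*65)*16 = 13000*16 = 208000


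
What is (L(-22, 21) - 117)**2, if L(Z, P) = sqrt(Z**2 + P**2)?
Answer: 14614 - 1170*sqrt(37) ≈ 7497.2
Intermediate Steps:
L(Z, P) = sqrt(P**2 + Z**2)
(L(-22, 21) - 117)**2 = (sqrt(21**2 + (-22)**2) - 117)**2 = (sqrt(441 + 484) - 117)**2 = (sqrt(925) - 117)**2 = (5*sqrt(37) - 117)**2 = (-117 + 5*sqrt(37))**2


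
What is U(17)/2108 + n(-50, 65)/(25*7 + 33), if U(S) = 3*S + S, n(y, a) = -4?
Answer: 21/1612 ≈ 0.013027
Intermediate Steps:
U(S) = 4*S
U(17)/2108 + n(-50, 65)/(25*7 + 33) = (4*17)/2108 - 4/(25*7 + 33) = 68*(1/2108) - 4/(175 + 33) = 1/31 - 4/208 = 1/31 - 4*1/208 = 1/31 - 1/52 = 21/1612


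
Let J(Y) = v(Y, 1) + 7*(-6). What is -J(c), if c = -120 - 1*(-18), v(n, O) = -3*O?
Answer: 45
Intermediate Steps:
c = -102 (c = -120 + 18 = -102)
J(Y) = -45 (J(Y) = -3*1 + 7*(-6) = -3 - 42 = -45)
-J(c) = -1*(-45) = 45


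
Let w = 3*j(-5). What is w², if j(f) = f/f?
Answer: 9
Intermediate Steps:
j(f) = 1
w = 3 (w = 3*1 = 3)
w² = 3² = 9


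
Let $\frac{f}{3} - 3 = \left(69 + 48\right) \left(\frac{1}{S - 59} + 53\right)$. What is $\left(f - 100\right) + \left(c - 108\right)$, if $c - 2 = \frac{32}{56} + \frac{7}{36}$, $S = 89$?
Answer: $\frac{23207267}{1260} \approx 18418.0$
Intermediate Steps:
$f = \frac{186237}{10}$ ($f = 9 + 3 \left(69 + 48\right) \left(\frac{1}{89 - 59} + 53\right) = 9 + 3 \cdot 117 \left(\frac{1}{30} + 53\right) = 9 + 3 \cdot 117 \cdot \frac{1591}{30} = 9 + 3 \cdot \frac{62049}{10} = 9 + \frac{186147}{10} = \frac{186237}{10} \approx 18624.0$)
$c = \frac{697}{252}$ ($c = 2 + \left(\frac{32}{56} + \frac{7}{36}\right) = 2 + \left(32 \cdot \frac{1}{56} + 7 \cdot \frac{1}{36}\right) = 2 + \left(\frac{4}{7} + \frac{7}{36}\right) = 2 + \frac{193}{252} = \frac{697}{252} \approx 2.7659$)
$\left(f - 100\right) + \left(c - 108\right) = \left(\frac{186237}{10} - 100\right) + \left(\frac{697}{252} - 108\right) = \frac{185237}{10} + \left(\frac{697}{252} - 108\right) = \frac{185237}{10} - \frac{26519}{252} = \frac{23207267}{1260}$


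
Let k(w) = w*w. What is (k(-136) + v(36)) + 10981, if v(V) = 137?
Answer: 29614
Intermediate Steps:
k(w) = w**2
(k(-136) + v(36)) + 10981 = ((-136)**2 + 137) + 10981 = (18496 + 137) + 10981 = 18633 + 10981 = 29614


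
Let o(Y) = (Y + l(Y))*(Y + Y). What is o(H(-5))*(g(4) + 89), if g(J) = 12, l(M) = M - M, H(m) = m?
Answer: 5050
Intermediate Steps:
l(M) = 0
o(Y) = 2*Y² (o(Y) = (Y + 0)*(Y + Y) = Y*(2*Y) = 2*Y²)
o(H(-5))*(g(4) + 89) = (2*(-5)²)*(12 + 89) = (2*25)*101 = 50*101 = 5050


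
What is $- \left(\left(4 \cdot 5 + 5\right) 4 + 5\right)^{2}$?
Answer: $-11025$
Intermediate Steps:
$- \left(\left(4 \cdot 5 + 5\right) 4 + 5\right)^{2} = - \left(\left(20 + 5\right) 4 + 5\right)^{2} = - \left(25 \cdot 4 + 5\right)^{2} = - \left(100 + 5\right)^{2} = - 105^{2} = \left(-1\right) 11025 = -11025$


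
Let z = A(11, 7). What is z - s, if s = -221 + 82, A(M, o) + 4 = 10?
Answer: 145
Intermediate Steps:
A(M, o) = 6 (A(M, o) = -4 + 10 = 6)
s = -139
z = 6
z - s = 6 - 1*(-139) = 6 + 139 = 145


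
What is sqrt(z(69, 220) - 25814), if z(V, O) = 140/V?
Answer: I*sqrt(122890794)/69 ≈ 160.66*I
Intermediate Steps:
sqrt(z(69, 220) - 25814) = sqrt(140/69 - 25814) = sqrt(-1781026/69) = I*sqrt(122890794)/69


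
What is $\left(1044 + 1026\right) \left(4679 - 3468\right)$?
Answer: $2506770$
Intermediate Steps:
$\left(1044 + 1026\right) \left(4679 - 3468\right) = 2070 \cdot 1211 = 2506770$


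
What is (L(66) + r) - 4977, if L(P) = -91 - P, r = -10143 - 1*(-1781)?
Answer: -13496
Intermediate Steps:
r = -8362 (r = -10143 + 1781 = -8362)
(L(66) + r) - 4977 = ((-91 - 1*66) - 8362) - 4977 = ((-91 - 66) - 8362) - 4977 = (-157 - 8362) - 4977 = -8519 - 4977 = -13496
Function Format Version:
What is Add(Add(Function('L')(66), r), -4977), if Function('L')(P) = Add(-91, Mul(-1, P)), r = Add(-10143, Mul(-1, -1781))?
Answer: -13496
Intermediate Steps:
r = -8362 (r = Add(-10143, 1781) = -8362)
Add(Add(Function('L')(66), r), -4977) = Add(Add(Add(-91, Mul(-1, 66)), -8362), -4977) = Add(Add(Add(-91, -66), -8362), -4977) = Add(Add(-157, -8362), -4977) = Add(-8519, -4977) = -13496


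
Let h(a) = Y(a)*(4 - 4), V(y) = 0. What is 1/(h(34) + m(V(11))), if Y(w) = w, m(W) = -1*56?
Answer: -1/56 ≈ -0.017857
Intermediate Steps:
m(W) = -56
h(a) = 0 (h(a) = a*(4 - 4) = a*0 = 0)
1/(h(34) + m(V(11))) = 1/(0 - 56) = 1/(-56) = -1/56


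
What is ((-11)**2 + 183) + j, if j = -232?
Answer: 72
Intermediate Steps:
((-11)**2 + 183) + j = ((-11)**2 + 183) - 232 = (121 + 183) - 232 = 304 - 232 = 72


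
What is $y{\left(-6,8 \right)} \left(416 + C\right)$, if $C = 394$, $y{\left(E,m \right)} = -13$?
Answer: $-10530$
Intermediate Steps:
$y{\left(-6,8 \right)} \left(416 + C\right) = - 13 \left(416 + 394\right) = \left(-13\right) 810 = -10530$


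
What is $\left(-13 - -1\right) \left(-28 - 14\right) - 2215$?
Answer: $-1711$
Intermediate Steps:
$\left(-13 - -1\right) \left(-28 - 14\right) - 2215 = \left(-13 + \left(-1 + 2\right)\right) \left(-42\right) - 2215 = \left(-13 + 1\right) \left(-42\right) - 2215 = \left(-12\right) \left(-42\right) - 2215 = 504 - 2215 = -1711$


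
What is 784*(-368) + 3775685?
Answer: 3487173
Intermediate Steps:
784*(-368) + 3775685 = -288512 + 3775685 = 3487173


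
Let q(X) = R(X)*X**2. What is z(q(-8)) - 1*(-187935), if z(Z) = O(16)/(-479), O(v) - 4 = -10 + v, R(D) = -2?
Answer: 90020855/479 ≈ 1.8794e+5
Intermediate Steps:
O(v) = -6 + v (O(v) = 4 + (-10 + v) = -6 + v)
q(X) = -2*X**2
z(Z) = -10/479 (z(Z) = (-6 + 16)/(-479) = 10*(-1/479) = -10/479)
z(q(-8)) - 1*(-187935) = -10/479 - 1*(-187935) = -10/479 + 187935 = 90020855/479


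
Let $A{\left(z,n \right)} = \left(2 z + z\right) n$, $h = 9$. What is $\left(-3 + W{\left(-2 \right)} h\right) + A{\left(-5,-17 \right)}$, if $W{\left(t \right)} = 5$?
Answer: $297$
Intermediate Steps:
$A{\left(z,n \right)} = 3 n z$ ($A{\left(z,n \right)} = 3 z n = 3 n z$)
$\left(-3 + W{\left(-2 \right)} h\right) + A{\left(-5,-17 \right)} = \left(-3 + 5 \cdot 9\right) + 3 \left(-17\right) \left(-5\right) = \left(-3 + 45\right) + 255 = 42 + 255 = 297$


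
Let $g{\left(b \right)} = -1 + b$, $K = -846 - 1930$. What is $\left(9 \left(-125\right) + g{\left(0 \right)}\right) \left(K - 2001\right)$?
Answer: $5378902$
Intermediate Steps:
$K = -2776$
$\left(9 \left(-125\right) + g{\left(0 \right)}\right) \left(K - 2001\right) = \left(9 \left(-125\right) + \left(-1 + 0\right)\right) \left(-2776 - 2001\right) = \left(-1125 - 1\right) \left(-4777\right) = \left(-1126\right) \left(-4777\right) = 5378902$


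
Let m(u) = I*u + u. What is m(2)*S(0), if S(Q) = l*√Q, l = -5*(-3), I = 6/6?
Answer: 0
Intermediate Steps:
I = 1 (I = 6*(⅙) = 1)
l = 15
m(u) = 2*u (m(u) = 1*u + u = u + u = 2*u)
S(Q) = 15*√Q
m(2)*S(0) = (2*2)*(15*√0) = 4*(15*0) = 4*0 = 0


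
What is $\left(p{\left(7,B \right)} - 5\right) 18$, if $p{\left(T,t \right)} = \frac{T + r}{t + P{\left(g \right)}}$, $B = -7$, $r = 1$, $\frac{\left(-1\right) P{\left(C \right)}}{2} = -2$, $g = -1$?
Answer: $-138$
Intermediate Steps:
$P{\left(C \right)} = 4$ ($P{\left(C \right)} = \left(-2\right) \left(-2\right) = 4$)
$p{\left(T,t \right)} = \frac{1 + T}{4 + t}$ ($p{\left(T,t \right)} = \frac{T + 1}{t + 4} = \frac{1 + T}{4 + t}$)
$\left(p{\left(7,B \right)} - 5\right) 18 = \left(\frac{1 + 7}{4 - 7} - 5\right) 18 = \left(\frac{1}{-3} \cdot 8 - 5\right) 18 = \left(\left(- \frac{1}{3}\right) 8 - 5\right) 18 = \left(- \frac{8}{3} - 5\right) 18 = \left(- \frac{23}{3}\right) 18 = -138$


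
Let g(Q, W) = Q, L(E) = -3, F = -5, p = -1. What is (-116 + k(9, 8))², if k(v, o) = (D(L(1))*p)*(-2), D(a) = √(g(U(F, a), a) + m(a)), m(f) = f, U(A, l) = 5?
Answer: 13464 - 464*√2 ≈ 12808.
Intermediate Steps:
D(a) = √(5 + a)
k(v, o) = 2*√2 (k(v, o) = (√(5 - 3)*(-1))*(-2) = (√2*(-1))*(-2) = -√2*(-2) = 2*√2)
(-116 + k(9, 8))² = (-116 + 2*√2)²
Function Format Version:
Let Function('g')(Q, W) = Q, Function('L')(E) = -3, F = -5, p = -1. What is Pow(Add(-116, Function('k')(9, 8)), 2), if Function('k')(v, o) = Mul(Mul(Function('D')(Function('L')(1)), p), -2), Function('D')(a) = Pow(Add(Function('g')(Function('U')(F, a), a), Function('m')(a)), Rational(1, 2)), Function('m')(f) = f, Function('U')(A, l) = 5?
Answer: Add(13464, Mul(-464, Pow(2, Rational(1, 2)))) ≈ 12808.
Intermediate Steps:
Function('D')(a) = Pow(Add(5, a), Rational(1, 2))
Function('k')(v, o) = Mul(2, Pow(2, Rational(1, 2))) (Function('k')(v, o) = Mul(Mul(Pow(Add(5, -3), Rational(1, 2)), -1), -2) = Mul(Mul(Pow(2, Rational(1, 2)), -1), -2) = Mul(Mul(-1, Pow(2, Rational(1, 2))), -2) = Mul(2, Pow(2, Rational(1, 2))))
Pow(Add(-116, Function('k')(9, 8)), 2) = Pow(Add(-116, Mul(2, Pow(2, Rational(1, 2)))), 2)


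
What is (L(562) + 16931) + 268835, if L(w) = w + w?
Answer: 286890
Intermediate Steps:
L(w) = 2*w
(L(562) + 16931) + 268835 = (2*562 + 16931) + 268835 = (1124 + 16931) + 268835 = 18055 + 268835 = 286890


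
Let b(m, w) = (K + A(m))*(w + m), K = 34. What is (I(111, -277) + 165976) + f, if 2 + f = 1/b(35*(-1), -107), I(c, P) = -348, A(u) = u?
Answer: 23518893/142 ≈ 1.6563e+5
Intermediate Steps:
b(m, w) = (34 + m)*(m + w) (b(m, w) = (34 + m)*(w + m) = (34 + m)*(m + w))
f = -283/142 (f = -2 + 1/((35*(-1))² + 34*(35*(-1)) + 34*(-107) + (35*(-1))*(-107)) = -2 + 1/((-35)² + 34*(-35) - 3638 - 35*(-107)) = -2 + 1/(1225 - 1190 - 3638 + 3745) = -2 + 1/142 = -283/142 ≈ -1.9930)
(I(111, -277) + 165976) + f = (-348 + 165976) - 283/142 = 165628 - 283/142 = 23518893/142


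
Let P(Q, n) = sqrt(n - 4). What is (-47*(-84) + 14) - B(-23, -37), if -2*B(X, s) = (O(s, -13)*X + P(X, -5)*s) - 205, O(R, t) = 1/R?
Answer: 142813/37 - 111*I/2 ≈ 3859.8 - 55.5*I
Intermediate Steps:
P(Q, n) = sqrt(-4 + n)
B(X, s) = 205/2 - 3*I*s/2 - X/(2*s) (B(X, s) = -((X/s + sqrt(-4 - 5)*s) - 205)/2 = -((X/s + sqrt(-9)*s) - 205)/2 = -((X/s + (3*I)*s) - 205)/2 = -((X/s + 3*I*s) - 205)/2 = -(-205 + X/s + 3*I*s)/2 = 205/2 - 3*I*s/2 - X/(2*s))
(-47*(-84) + 14) - B(-23, -37) = (-47*(-84) + 14) - (-1*(-23) - 37*(205 - 3*I*(-37)))/(2*(-37)) = (3948 + 14) - (-1)*(23 - 37*(205 + 111*I))/(2*37) = 3962 - (-1)*(23 + (-7585 - 4107*I))/(2*37) = 3962 - (-1)*(-7562 - 4107*I)/(2*37) = 3962 - (3781/37 + 111*I/2) = 3962 + (-3781/37 - 111*I/2) = 142813/37 - 111*I/2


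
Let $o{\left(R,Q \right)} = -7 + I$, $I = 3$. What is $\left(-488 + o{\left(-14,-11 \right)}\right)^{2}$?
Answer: $242064$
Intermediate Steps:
$o{\left(R,Q \right)} = -4$ ($o{\left(R,Q \right)} = -7 + 3 = -4$)
$\left(-488 + o{\left(-14,-11 \right)}\right)^{2} = \left(-488 - 4\right)^{2} = \left(-492\right)^{2} = 242064$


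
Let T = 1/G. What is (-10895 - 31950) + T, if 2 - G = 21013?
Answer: -900216296/21011 ≈ -42845.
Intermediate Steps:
G = -21011 (G = 2 - 1*21013 = 2 - 21013 = -21011)
T = -1/21011 (T = 1/(-21011) = -1/21011 ≈ -4.7594e-5)
(-10895 - 31950) + T = (-10895 - 31950) - 1/21011 = -42845 - 1/21011 = -900216296/21011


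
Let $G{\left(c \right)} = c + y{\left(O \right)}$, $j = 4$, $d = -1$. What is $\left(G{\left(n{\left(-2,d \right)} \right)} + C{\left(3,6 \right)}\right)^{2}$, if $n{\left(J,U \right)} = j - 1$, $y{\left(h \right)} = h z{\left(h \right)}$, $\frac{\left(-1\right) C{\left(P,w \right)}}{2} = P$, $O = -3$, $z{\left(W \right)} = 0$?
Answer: $9$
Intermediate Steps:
$C{\left(P,w \right)} = - 2 P$
$y{\left(h \right)} = 0$ ($y{\left(h \right)} = h 0 = 0$)
$n{\left(J,U \right)} = 3$ ($n{\left(J,U \right)} = 4 - 1 = 3$)
$G{\left(c \right)} = c$ ($G{\left(c \right)} = c + 0 = c$)
$\left(G{\left(n{\left(-2,d \right)} \right)} + C{\left(3,6 \right)}\right)^{2} = \left(3 - 6\right)^{2} = \left(-3\right)^{2} = 9$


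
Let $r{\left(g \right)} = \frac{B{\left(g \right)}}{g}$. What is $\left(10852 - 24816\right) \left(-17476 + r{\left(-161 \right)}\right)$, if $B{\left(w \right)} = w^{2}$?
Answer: $246283068$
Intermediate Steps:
$r{\left(g \right)} = g$ ($r{\left(g \right)} = \frac{g^{2}}{g} = g$)
$\left(10852 - 24816\right) \left(-17476 + r{\left(-161 \right)}\right) = \left(10852 - 24816\right) \left(-17476 - 161\right) = \left(-13964\right) \left(-17637\right) = 246283068$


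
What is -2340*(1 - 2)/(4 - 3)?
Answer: 2340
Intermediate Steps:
-2340*(1 - 2)/(4 - 3) = -(-2340)/1 = -(-2340) = -2340*(-1) = 2340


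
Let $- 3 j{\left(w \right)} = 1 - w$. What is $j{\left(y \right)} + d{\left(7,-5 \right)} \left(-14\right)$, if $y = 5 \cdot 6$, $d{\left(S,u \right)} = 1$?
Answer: $- \frac{13}{3} \approx -4.3333$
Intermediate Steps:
$y = 30$
$j{\left(w \right)} = - \frac{1}{3} + \frac{w}{3}$ ($j{\left(w \right)} = - \frac{1 - w}{3} = - \frac{1}{3} + \frac{w}{3}$)
$j{\left(y \right)} + d{\left(7,-5 \right)} \left(-14\right) = \left(- \frac{1}{3} + \frac{1}{3} \cdot 30\right) + 1 \left(-14\right) = \left(- \frac{1}{3} + 10\right) - 14 = \frac{29}{3} - 14 = - \frac{13}{3}$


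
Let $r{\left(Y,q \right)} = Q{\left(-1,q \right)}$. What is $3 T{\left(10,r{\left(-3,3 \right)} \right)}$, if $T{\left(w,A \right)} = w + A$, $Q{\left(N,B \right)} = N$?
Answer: $27$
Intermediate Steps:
$r{\left(Y,q \right)} = -1$
$T{\left(w,A \right)} = A + w$
$3 T{\left(10,r{\left(-3,3 \right)} \right)} = 3 \left(-1 + 10\right) = 3 \cdot 9 = 27$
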